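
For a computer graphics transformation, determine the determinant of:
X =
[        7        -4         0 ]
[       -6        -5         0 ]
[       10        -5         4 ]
det(X) = -236

Expand along row 0 (cofactor expansion): det(X) = a*(e*i - f*h) - b*(d*i - f*g) + c*(d*h - e*g), where the 3×3 is [[a, b, c], [d, e, f], [g, h, i]].
Minor M_00 = (-5)*(4) - (0)*(-5) = -20 - 0 = -20.
Minor M_01 = (-6)*(4) - (0)*(10) = -24 - 0 = -24.
Minor M_02 = (-6)*(-5) - (-5)*(10) = 30 + 50 = 80.
det(X) = (7)*(-20) - (-4)*(-24) + (0)*(80) = -140 - 96 + 0 = -236.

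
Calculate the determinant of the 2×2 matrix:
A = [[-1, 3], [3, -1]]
-8

For A = [[a, b], [c, d]], det(A) = a*d - b*c.
det(A) = (-1)*(-1) - (3)*(3) = 1 - 9 = -8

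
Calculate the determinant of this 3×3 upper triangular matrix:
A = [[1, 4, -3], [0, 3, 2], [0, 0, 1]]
3

The determinant of a triangular matrix is the product of its diagonal entries (the off-diagonal entries above the diagonal do not affect it).
det(A) = (1) * (3) * (1) = 3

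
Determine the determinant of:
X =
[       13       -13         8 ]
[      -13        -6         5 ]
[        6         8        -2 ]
det(X) = -960

Expand along row 0 (cofactor expansion): det(X) = a*(e*i - f*h) - b*(d*i - f*g) + c*(d*h - e*g), where the 3×3 is [[a, b, c], [d, e, f], [g, h, i]].
Minor M_00 = (-6)*(-2) - (5)*(8) = 12 - 40 = -28.
Minor M_01 = (-13)*(-2) - (5)*(6) = 26 - 30 = -4.
Minor M_02 = (-13)*(8) - (-6)*(6) = -104 + 36 = -68.
det(X) = (13)*(-28) - (-13)*(-4) + (8)*(-68) = -364 - 52 - 544 = -960.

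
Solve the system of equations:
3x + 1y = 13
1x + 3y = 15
x = 3, y = 4

Use elimination (row reduction):
Equation 1: 3x + 1y = 13.
Equation 2: 1x + 3y = 15.
Multiply Eq1 by 1 and Eq2 by 3: 3x + 1y = 13;  3x + 9y = 45.
Subtract: (8)y = 32, so y = 4.
Back-substitute into Eq1: 3x + 1*(4) = 13, so x = 3.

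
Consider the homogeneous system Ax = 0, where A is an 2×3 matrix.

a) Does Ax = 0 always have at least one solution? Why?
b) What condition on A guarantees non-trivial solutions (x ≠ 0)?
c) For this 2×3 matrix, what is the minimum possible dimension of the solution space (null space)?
a) Yes, x = 0 is always a solution. b) When A has linearly dependent columns (rank < n). c) Minimum nullity = 1.

a) x = 0 satisfies A·0 = 0, so the zero vector is always a solution.
b) Non-trivial solutions exist iff the columns of A are linearly dependent, equivalently rank(A) < n (the number of columns).
c) By rank-nullity, rank(A) + nullity(A) = n = 3. Since A has only 2 rows, rank(A) ≤ 2, so nullity(A) ≥ 3 - 2 = 1.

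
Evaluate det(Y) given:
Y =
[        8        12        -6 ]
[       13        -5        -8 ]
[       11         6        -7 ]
det(Y) = -98

Expand along row 0 (cofactor expansion): det(Y) = a*(e*i - f*h) - b*(d*i - f*g) + c*(d*h - e*g), where the 3×3 is [[a, b, c], [d, e, f], [g, h, i]].
Minor M_00 = (-5)*(-7) - (-8)*(6) = 35 + 48 = 83.
Minor M_01 = (13)*(-7) - (-8)*(11) = -91 + 88 = -3.
Minor M_02 = (13)*(6) - (-5)*(11) = 78 + 55 = 133.
det(Y) = (8)*(83) - (12)*(-3) + (-6)*(133) = 664 + 36 - 798 = -98.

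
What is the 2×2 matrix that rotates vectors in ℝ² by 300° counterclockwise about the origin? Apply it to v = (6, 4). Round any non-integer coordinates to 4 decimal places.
R = [[1/2, √3/2], [-√3/2, 1/2]]; R·v = (6.4641, -3.1962)

A counterclockwise rotation by angle θ in ℝ² has matrix R(θ) = [[cos θ, -sin θ], [sin θ, cos θ]].
For θ = 300°: cos θ = 1/2, sin θ = -√3/2.
R(300°) = [[1/2, √3/2], [-√3/2, 1/2]].
R·v = [1/2·6 + (√3/2)·4, -√3/2·6 + 1/2·4] = (6.4641, -3.1962).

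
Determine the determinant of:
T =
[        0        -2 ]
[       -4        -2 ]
det(T) = -8

For a 2×2 matrix [[a, b], [c, d]], det = a*d - b*c.
det(T) = (0)*(-2) - (-2)*(-4) = 0 - 8 = -8.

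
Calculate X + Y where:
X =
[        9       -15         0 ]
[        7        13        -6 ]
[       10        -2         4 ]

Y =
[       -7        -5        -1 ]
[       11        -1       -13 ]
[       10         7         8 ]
X + Y =
[        2       -20        -1 ]
[       18        12       -19 ]
[       20         5        12 ]

Matrix addition is elementwise: (X+Y)[i][j] = X[i][j] + Y[i][j].
  (X+Y)[0][0] = (9) + (-7) = 2
  (X+Y)[0][1] = (-15) + (-5) = -20
  (X+Y)[0][2] = (0) + (-1) = -1
  (X+Y)[1][0] = (7) + (11) = 18
  (X+Y)[1][1] = (13) + (-1) = 12
  (X+Y)[1][2] = (-6) + (-13) = -19
  (X+Y)[2][0] = (10) + (10) = 20
  (X+Y)[2][1] = (-2) + (7) = 5
  (X+Y)[2][2] = (4) + (8) = 12
X + Y =
[        2       -20        -1 ]
[       18        12       -19 ]
[       20         5        12 ]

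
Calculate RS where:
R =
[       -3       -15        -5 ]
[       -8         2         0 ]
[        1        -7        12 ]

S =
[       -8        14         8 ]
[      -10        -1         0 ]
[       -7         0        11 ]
RS =
[      209       -27       -79 ]
[       44      -114       -64 ]
[      -22        21       140 ]

Matrix multiplication: (RS)[i][j] = sum over k of R[i][k] * S[k][j].
  (RS)[0][0] = (-3)*(-8) + (-15)*(-10) + (-5)*(-7) = 209
  (RS)[0][1] = (-3)*(14) + (-15)*(-1) + (-5)*(0) = -27
  (RS)[0][2] = (-3)*(8) + (-15)*(0) + (-5)*(11) = -79
  (RS)[1][0] = (-8)*(-8) + (2)*(-10) + (0)*(-7) = 44
  (RS)[1][1] = (-8)*(14) + (2)*(-1) + (0)*(0) = -114
  (RS)[1][2] = (-8)*(8) + (2)*(0) + (0)*(11) = -64
  (RS)[2][0] = (1)*(-8) + (-7)*(-10) + (12)*(-7) = -22
  (RS)[2][1] = (1)*(14) + (-7)*(-1) + (12)*(0) = 21
  (RS)[2][2] = (1)*(8) + (-7)*(0) + (12)*(11) = 140
RS =
[      209       -27       -79 ]
[       44      -114       -64 ]
[      -22        21       140 ]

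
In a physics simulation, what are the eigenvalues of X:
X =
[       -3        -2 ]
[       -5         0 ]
λ = -5, 2

Solve det(X - λI) = 0. For a 2×2 matrix the characteristic equation is λ² - (trace)λ + det = 0.
trace(X) = a + d = -3 + 0 = -3.
det(X) = a*d - b*c = (-3)*(0) - (-2)*(-5) = 0 - 10 = -10.
Characteristic equation: λ² - (-3)λ + (-10) = 0.
Discriminant = (-3)² - 4*(-10) = 9 + 40 = 49.
λ = (-3 ± √49) / 2 = (-3 ± 7) / 2 = -5, 2.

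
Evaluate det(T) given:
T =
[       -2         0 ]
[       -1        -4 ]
det(T) = 8

For a 2×2 matrix [[a, b], [c, d]], det = a*d - b*c.
det(T) = (-2)*(-4) - (0)*(-1) = 8 - 0 = 8.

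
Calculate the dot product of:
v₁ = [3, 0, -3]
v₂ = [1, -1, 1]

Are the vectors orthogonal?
0, Yes

The dot product is the sum of products of corresponding components.
v₁·v₂ = (3)*(1) + (0)*(-1) + (-3)*(1) = 3 + 0 - 3 = 0.
Two vectors are orthogonal iff their dot product is 0; here the dot product is 0, so the vectors are orthogonal.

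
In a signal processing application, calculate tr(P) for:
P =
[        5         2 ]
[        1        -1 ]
tr(P) = 5 - 1 = 4

The trace of a square matrix is the sum of its diagonal entries.
Diagonal entries of P: P[0][0] = 5, P[1][1] = -1.
tr(P) = 5 - 1 = 4.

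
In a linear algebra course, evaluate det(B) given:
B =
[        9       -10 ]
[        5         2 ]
det(B) = 68

For a 2×2 matrix [[a, b], [c, d]], det = a*d - b*c.
det(B) = (9)*(2) - (-10)*(5) = 18 + 50 = 68.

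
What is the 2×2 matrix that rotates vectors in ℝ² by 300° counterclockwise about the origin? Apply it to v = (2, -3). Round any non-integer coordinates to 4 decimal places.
R = [[1/2, √3/2], [-√3/2, 1/2]]; R·v = (-1.5981, -3.2321)

A counterclockwise rotation by angle θ in ℝ² has matrix R(θ) = [[cos θ, -sin θ], [sin θ, cos θ]].
For θ = 300°: cos θ = 1/2, sin θ = -√3/2.
R(300°) = [[1/2, √3/2], [-√3/2, 1/2]].
R·v = [1/2·2 + (√3/2)·-3, -√3/2·2 + 1/2·-3] = (-1.5981, -3.2321).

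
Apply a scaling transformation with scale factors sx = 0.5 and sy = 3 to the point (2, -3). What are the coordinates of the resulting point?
(1.0, -9)

Scaling matrix:
[[0.50, 0], [0, 3]]
Result: (2 × 0.5, -3 × 3) = (1.0, -9)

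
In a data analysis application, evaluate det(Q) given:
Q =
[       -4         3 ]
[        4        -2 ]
det(Q) = -4

For a 2×2 matrix [[a, b], [c, d]], det = a*d - b*c.
det(Q) = (-4)*(-2) - (3)*(4) = 8 - 12 = -4.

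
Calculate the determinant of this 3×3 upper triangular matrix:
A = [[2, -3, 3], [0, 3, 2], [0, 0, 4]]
24

The determinant of a triangular matrix is the product of its diagonal entries (the off-diagonal entries above the diagonal do not affect it).
det(A) = (2) * (3) * (4) = 24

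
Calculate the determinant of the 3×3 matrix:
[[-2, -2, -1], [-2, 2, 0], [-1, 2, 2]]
-14

Expansion along first row:
det = -2·det([[2,0],[2,2]]) - -2·det([[-2,0],[-1,2]]) + -1·det([[-2,2],[-1,2]])
    = -2·(2·2 - 0·2) - -2·(-2·2 - 0·-1) + -1·(-2·2 - 2·-1)
    = -2·4 - -2·-4 + -1·-2
    = -8 + -8 + 2 = -14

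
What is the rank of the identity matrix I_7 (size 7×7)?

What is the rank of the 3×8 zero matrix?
rank(I_7) = 7, rank(0) = 0

The identity I_7 has 7 columns that are the standard basis vectors e_1, …, e_7. These are linearly independent, so all 7 columns are pivots and rank(I_7) = 7.
The 3×8 zero matrix has every entry zero, so every row is the zero row and there are no pivots; rank(0) = 0.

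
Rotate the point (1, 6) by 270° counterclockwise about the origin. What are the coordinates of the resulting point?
(6, -1)

Rotation matrix R(θ) = [[cos θ, -sin θ], [sin θ, cos θ]]; for θ = 270°:
R = [[0, 1], [-1, 0]]
Result: R × [1, 6]ᵀ = [0·1 + (1)·6, -1·1 + (0)·6]ᵀ = (6, -1)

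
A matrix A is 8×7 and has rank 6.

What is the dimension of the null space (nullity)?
1

The rank-nullity theorem for an m×n matrix states:
rank(A) + nullity(A) = n (the number of columns).
Here n = 7 and rank(A) = 6, so nullity(A) = 7 - 6 = 1.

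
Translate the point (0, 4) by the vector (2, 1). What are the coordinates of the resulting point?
(2, 5)

Translation by (2, 1):
x' = 0 + 2 = 2
y' = 4 + 1 = 5
Homogeneous matrix: [[1, 0, 2], [0, 1, 1], [0, 0, 1]]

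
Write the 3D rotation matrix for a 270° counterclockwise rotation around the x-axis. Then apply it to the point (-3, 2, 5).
R = [[1, 0, 0], [0, 0, 1], [0, -1, 0]]; R·(-3, 2, 5) = (-3, 5, -2)

Rotation matrix for 270° around x-axis:
cos(270°) = 0, sin(270°) = -1
R = [[1, 0, 0], [0, 0, 1], [0, -1, 0]]
Apply to (-3, 2, 5): R·[-3, 2, 5]ᵀ = (-3, 5, -2)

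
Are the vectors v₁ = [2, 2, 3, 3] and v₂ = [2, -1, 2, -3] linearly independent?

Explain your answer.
Yes, linearly independent

Two vectors are linearly dependent iff one is a scalar multiple of the other.
No single scalar k satisfies v₂ = k·v₁ (the ratios of corresponding entries disagree), so v₁ and v₂ are linearly independent.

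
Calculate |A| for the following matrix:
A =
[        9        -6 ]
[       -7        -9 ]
det(A) = -123

For a 2×2 matrix [[a, b], [c, d]], det = a*d - b*c.
det(A) = (9)*(-9) - (-6)*(-7) = -81 - 42 = -123.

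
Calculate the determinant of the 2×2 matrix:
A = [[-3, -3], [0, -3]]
9

For A = [[a, b], [c, d]], det(A) = a*d - b*c.
det(A) = (-3)*(-3) - (-3)*(0) = 9 - 0 = 9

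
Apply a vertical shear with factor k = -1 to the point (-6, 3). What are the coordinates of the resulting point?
(-6, 9)

Shear matrix for vertical shear with factor k = -1:
[[1, 0], [-1, 1]]
Result: (-6, 3) → (-6, 9)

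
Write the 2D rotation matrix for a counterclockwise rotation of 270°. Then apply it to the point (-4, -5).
R = [[0, 1], [-1, 0]]; R·(-4, -5) = (-5, 4)

Rotation matrix formula: R(θ) = [[cos θ, -sin θ], [sin θ, cos θ]]
For θ = 270°:
cos(270°) = 0
sin(270°) = -1
R = [[0, 1], [-1, 0]]
Apply to (-4, -5): [0·-4 + (1)·-5, -1·-4 + 0·-5] = (-5, 4)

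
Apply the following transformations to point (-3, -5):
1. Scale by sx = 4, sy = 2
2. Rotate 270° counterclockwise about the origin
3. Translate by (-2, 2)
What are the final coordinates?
(-12, 14)

Step 1: Scale → (-12, -10)
Step 2: Rotate 270° → (-10, 12)
Step 3: Translate → (-12, 14)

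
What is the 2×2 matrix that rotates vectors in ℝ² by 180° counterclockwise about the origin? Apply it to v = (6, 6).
R = [[-1, 0], [0, -1]]; R·v = (-6, -6)

A counterclockwise rotation by angle θ in ℝ² has matrix R(θ) = [[cos θ, -sin θ], [sin θ, cos θ]].
For θ = 180°: cos θ = -1, sin θ = 0.
R(180°) = [[-1, 0], [0, -1]].
R·v = [-1·6 + (0)·6, 0·6 + -1·6] = (-6, -6).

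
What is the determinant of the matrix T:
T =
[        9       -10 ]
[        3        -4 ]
det(T) = -6

For a 2×2 matrix [[a, b], [c, d]], det = a*d - b*c.
det(T) = (9)*(-4) - (-10)*(3) = -36 + 30 = -6.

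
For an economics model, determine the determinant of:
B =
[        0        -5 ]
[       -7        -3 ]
det(B) = -35

For a 2×2 matrix [[a, b], [c, d]], det = a*d - b*c.
det(B) = (0)*(-3) - (-5)*(-7) = 0 - 35 = -35.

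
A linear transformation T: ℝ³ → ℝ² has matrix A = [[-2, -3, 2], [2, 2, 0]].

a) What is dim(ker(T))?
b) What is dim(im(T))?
dim(ker) = 1, dim(im) = 2

The two rows are not scalar multiples of one another (no single k satisfies row 2 = k × row 1), so they are linearly independent.
Thus rank(A) = 2.
dim(im(T)) = rank(A) = 2.
By the rank-nullity theorem applied to T: ℝ³ → ℝ², rank(A) + nullity(A) = 3 (the domain dimension), so dim(ker(T)) = 3 - 2 = 1.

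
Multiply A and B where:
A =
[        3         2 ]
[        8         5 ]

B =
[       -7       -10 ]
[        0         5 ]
AB =
[      -21       -20 ]
[      -56       -55 ]

Matrix multiplication: (AB)[i][j] = sum over k of A[i][k] * B[k][j].
  (AB)[0][0] = (3)*(-7) + (2)*(0) = -21
  (AB)[0][1] = (3)*(-10) + (2)*(5) = -20
  (AB)[1][0] = (8)*(-7) + (5)*(0) = -56
  (AB)[1][1] = (8)*(-10) + (5)*(5) = -55
AB =
[      -21       -20 ]
[      -56       -55 ]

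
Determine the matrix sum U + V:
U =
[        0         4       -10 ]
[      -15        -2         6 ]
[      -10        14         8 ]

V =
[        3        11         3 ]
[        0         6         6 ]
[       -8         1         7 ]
U + V =
[        3        15        -7 ]
[      -15         4        12 ]
[      -18        15        15 ]

Matrix addition is elementwise: (U+V)[i][j] = U[i][j] + V[i][j].
  (U+V)[0][0] = (0) + (3) = 3
  (U+V)[0][1] = (4) + (11) = 15
  (U+V)[0][2] = (-10) + (3) = -7
  (U+V)[1][0] = (-15) + (0) = -15
  (U+V)[1][1] = (-2) + (6) = 4
  (U+V)[1][2] = (6) + (6) = 12
  (U+V)[2][0] = (-10) + (-8) = -18
  (U+V)[2][1] = (14) + (1) = 15
  (U+V)[2][2] = (8) + (7) = 15
U + V =
[        3        15        -7 ]
[      -15         4        12 ]
[      -18        15        15 ]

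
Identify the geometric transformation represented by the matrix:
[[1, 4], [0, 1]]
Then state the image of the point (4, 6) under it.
horizontal shear with factor 4; image of (4, 6) is (28, 6)

The matrix [[1, k], [0, 1]] sends (x, y) to (x + 4y, y), leaving the y-coordinate fixed: a horizontal shear.
The matrix [[1, 4], [0, 1]] represents: horizontal shear with factor 4.
Applying it to (4, 6): [1·4 + 4·6, 0·4 + 1·6] = (28, 6).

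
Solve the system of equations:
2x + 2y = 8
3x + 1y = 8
x = 2, y = 2

Use elimination (row reduction):
Equation 1: 2x + 2y = 8.
Equation 2: 3x + 1y = 8.
Multiply Eq1 by 3 and Eq2 by 2: 6x + 6y = 24;  6x + 2y = 16.
Subtract: (-4)y = -8, so y = 2.
Back-substitute into Eq1: 2x + 2*(2) = 8, so x = 2.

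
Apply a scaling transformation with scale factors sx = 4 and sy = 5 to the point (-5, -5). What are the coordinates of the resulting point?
(-20, -25)

Scaling matrix:
[[4, 0], [0, 5]]
Result: (-5 × 4, -5 × 5) = (-20, -25)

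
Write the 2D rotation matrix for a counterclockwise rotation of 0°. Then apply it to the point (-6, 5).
R = [[1, 0], [0, 1]]; R·(-6, 5) = (-6, 5)

Rotation matrix formula: R(θ) = [[cos θ, -sin θ], [sin θ, cos θ]]
For θ = 0°:
cos(0°) = 1
sin(0°) = 0
R = [[1, 0], [0, 1]]
Apply to (-6, 5): [1·-6 + (0)·5, 0·-6 + 1·5] = (-6, 5)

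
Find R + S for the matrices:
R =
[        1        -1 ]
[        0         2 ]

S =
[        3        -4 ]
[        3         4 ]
R + S =
[        4        -5 ]
[        3         6 ]

Matrix addition is elementwise: (R+S)[i][j] = R[i][j] + S[i][j].
  (R+S)[0][0] = (1) + (3) = 4
  (R+S)[0][1] = (-1) + (-4) = -5
  (R+S)[1][0] = (0) + (3) = 3
  (R+S)[1][1] = (2) + (4) = 6
R + S =
[        4        -5 ]
[        3         6 ]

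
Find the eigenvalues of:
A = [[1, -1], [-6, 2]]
λ = -1, 4

Solve det(A - λI) = 0. For a 2×2 matrix this is λ² - (trace)λ + det = 0.
trace(A) = 1 + 2 = 3.
det(A) = (1)*(2) - (-1)*(-6) = 2 - 6 = -4.
Characteristic equation: λ² - (3)λ + (-4) = 0.
Discriminant: (3)² - 4*(-4) = 9 + 16 = 25.
Roots: λ = (3 ± √25) / 2 = -1, 4.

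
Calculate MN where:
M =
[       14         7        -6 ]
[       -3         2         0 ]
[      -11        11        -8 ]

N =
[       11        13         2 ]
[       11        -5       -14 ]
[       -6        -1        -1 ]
MN =
[      267       153       -64 ]
[      -11       -49       -34 ]
[       48      -190      -168 ]

Matrix multiplication: (MN)[i][j] = sum over k of M[i][k] * N[k][j].
  (MN)[0][0] = (14)*(11) + (7)*(11) + (-6)*(-6) = 267
  (MN)[0][1] = (14)*(13) + (7)*(-5) + (-6)*(-1) = 153
  (MN)[0][2] = (14)*(2) + (7)*(-14) + (-6)*(-1) = -64
  (MN)[1][0] = (-3)*(11) + (2)*(11) + (0)*(-6) = -11
  (MN)[1][1] = (-3)*(13) + (2)*(-5) + (0)*(-1) = -49
  (MN)[1][2] = (-3)*(2) + (2)*(-14) + (0)*(-1) = -34
  (MN)[2][0] = (-11)*(11) + (11)*(11) + (-8)*(-6) = 48
  (MN)[2][1] = (-11)*(13) + (11)*(-5) + (-8)*(-1) = -190
  (MN)[2][2] = (-11)*(2) + (11)*(-14) + (-8)*(-1) = -168
MN =
[      267       153       -64 ]
[      -11       -49       -34 ]
[       48      -190      -168 ]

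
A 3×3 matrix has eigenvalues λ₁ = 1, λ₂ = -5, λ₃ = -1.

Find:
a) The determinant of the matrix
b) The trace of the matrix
det = 5, trace = -5

Two standard eigenvalue identities:
- det(A) equals the product of the eigenvalues (counted with multiplicity).
- trace(A) equals the sum of the eigenvalues.
det(A) = (1)*(-5)*(-1) = 5.
trace(A) = 1 - 5 - 1 = -5.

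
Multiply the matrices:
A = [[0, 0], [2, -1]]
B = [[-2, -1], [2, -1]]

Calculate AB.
[[0, 0], [-6, -1]]

Each entry (i,j) of AB = sum over k of A[i][k]*B[k][j].
(AB)[0][0] = (0)*(-2) + (0)*(2) = 0
(AB)[0][1] = (0)*(-1) + (0)*(-1) = 0
(AB)[1][0] = (2)*(-2) + (-1)*(2) = -6
(AB)[1][1] = (2)*(-1) + (-1)*(-1) = -1
AB = [[0, 0], [-6, -1]]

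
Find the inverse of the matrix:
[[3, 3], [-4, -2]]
[[-1/3, -1/2], [2/3, 1/2]]

For [[a,b],[c,d]], inverse = (1/det)·[[d,-b],[-c,a]]
det = 3·-2 - 3·-4 = 6
Inverse = (1/6)·[[-2, -3], [4, 3]]
        = [[-1/3, -1/2], [2/3, 1/2]]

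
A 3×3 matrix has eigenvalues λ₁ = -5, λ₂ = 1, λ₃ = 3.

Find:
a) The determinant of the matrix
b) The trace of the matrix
det = -15, trace = -1

Two standard eigenvalue identities:
- det(A) equals the product of the eigenvalues (counted with multiplicity).
- trace(A) equals the sum of the eigenvalues.
det(A) = (-5)*(1)*(3) = -15.
trace(A) = -5 + 1 + 3 = -1.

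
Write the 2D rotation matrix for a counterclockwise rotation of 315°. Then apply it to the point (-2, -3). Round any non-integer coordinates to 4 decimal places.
R = [[√2/2, √2/2], [-√2/2, √2/2]]; R·(-2, -3) = (-3.5355, -0.7071)

Rotation matrix formula: R(θ) = [[cos θ, -sin θ], [sin θ, cos θ]]
For θ = 315°:
cos(315°) = √2/2
sin(315°) = -√2/2
R = [[√2/2, √2/2], [-√2/2, √2/2]]
Apply to (-2, -3): [√2/2·-2 + (√2/2)·-3, -√2/2·-2 + √2/2·-3] = (-3.5355, -0.7071)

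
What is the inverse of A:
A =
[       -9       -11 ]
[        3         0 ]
det(A) = 33
A⁻¹ =
[        0       1/3 ]
[    -1/11     -3/11 ]

For a 2×2 matrix A = [[a, b], [c, d]] with det(A) ≠ 0, A⁻¹ = (1/det(A)) * [[d, -b], [-c, a]].
det(A) = (-9)*(0) - (-11)*(3) = 0 + 33 = 33.
A⁻¹ = (1/33) * [[0, 11], [-3, -9]].
Dividing each entry by 33 and reducing:
A⁻¹ =
[        0       1/3 ]
[    -1/11     -3/11 ]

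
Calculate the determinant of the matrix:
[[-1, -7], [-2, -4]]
-10

For a 2×2 matrix [[a, b], [c, d]], det = ad - bc
det = (-1)(-4) - (-7)(-2) = 4 - 14 = -10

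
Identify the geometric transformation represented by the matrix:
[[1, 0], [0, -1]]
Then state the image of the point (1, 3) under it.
reflection across the x-axis; image of (1, 3) is (1, -3)

This is a symmetric orthogonal matrix with determinant -1, which characterizes a reflection in ℝ².
The matrix [[1, 0], [0, -1]] represents: reflection across the x-axis.
Applying it to (1, 3): [1·1 + 0·3, 0·1 + -1·3] = (1, -3).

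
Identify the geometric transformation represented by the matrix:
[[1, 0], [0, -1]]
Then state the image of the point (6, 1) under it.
reflection across the x-axis; image of (6, 1) is (6, -1)

This is a symmetric orthogonal matrix with determinant -1, which characterizes a reflection in ℝ².
The matrix [[1, 0], [0, -1]] represents: reflection across the x-axis.
Applying it to (6, 1): [1·6 + 0·1, 0·6 + -1·1] = (6, -1).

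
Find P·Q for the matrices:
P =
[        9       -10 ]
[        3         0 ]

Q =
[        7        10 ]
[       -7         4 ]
PQ =
[      133        50 ]
[       21        30 ]

Matrix multiplication: (PQ)[i][j] = sum over k of P[i][k] * Q[k][j].
  (PQ)[0][0] = (9)*(7) + (-10)*(-7) = 133
  (PQ)[0][1] = (9)*(10) + (-10)*(4) = 50
  (PQ)[1][0] = (3)*(7) + (0)*(-7) = 21
  (PQ)[1][1] = (3)*(10) + (0)*(4) = 30
PQ =
[      133        50 ]
[       21        30 ]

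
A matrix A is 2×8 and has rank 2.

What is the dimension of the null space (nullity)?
6

The rank-nullity theorem for an m×n matrix states:
rank(A) + nullity(A) = n (the number of columns).
Here n = 8 and rank(A) = 2, so nullity(A) = 8 - 2 = 6.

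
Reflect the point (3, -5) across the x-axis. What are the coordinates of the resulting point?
(3, 5)

Reflection across x-axis: (3, -5) → (3, 5)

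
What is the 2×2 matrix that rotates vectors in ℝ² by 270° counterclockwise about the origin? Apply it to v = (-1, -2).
R = [[0, 1], [-1, 0]]; R·v = (-2, 1)

A counterclockwise rotation by angle θ in ℝ² has matrix R(θ) = [[cos θ, -sin θ], [sin θ, cos θ]].
For θ = 270°: cos θ = 0, sin θ = -1.
R(270°) = [[0, 1], [-1, 0]].
R·v = [0·-1 + (1)·-2, -1·-1 + 0·-2] = (-2, 1).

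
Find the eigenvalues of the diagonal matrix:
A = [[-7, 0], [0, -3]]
λ₁ = -7, λ₂ = -3

The characteristic polynomial of A is det(A - λI) = (-7 - λ)(-3 - λ) = 0.
The roots are λ = -7 and λ = -3, so the eigenvalues are the diagonal entries.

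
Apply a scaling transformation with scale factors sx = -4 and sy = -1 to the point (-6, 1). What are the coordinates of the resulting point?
(24, -1)

Scaling matrix:
[[-4, 0], [0, -1]]
Result: (-6 × -4, 1 × -1) = (24, -1)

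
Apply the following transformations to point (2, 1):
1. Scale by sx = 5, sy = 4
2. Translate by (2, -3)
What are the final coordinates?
(12, 1)

Step 1: Scale (2, 1) by (sx, sy) = (5, 4) → (10, 4)
Step 2: Translate by (2, -3) → (12, 1)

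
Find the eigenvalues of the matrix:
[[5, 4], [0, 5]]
λ = 5 and λ = 5

Characteristic equation: det(A - λI) = 0
λ² - (trace)λ + (det) = 0
λ² - (10)λ + (25) = 0
λ² - 10λ + 25 = 0
Solving: λ = 5, 5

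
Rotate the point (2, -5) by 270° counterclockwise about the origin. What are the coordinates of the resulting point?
(-5, -2)

Rotation matrix R(θ) = [[cos θ, -sin θ], [sin θ, cos θ]]; for θ = 270°:
R = [[0, 1], [-1, 0]]
Result: R × [2, -5]ᵀ = [0·2 + (1)·-5, -1·2 + (0)·-5]ᵀ = (-5, -2)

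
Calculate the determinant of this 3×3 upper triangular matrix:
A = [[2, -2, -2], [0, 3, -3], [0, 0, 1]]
6

The determinant of a triangular matrix is the product of its diagonal entries (the off-diagonal entries above the diagonal do not affect it).
det(A) = (2) * (3) * (1) = 6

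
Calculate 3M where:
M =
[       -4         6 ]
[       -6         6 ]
3M =
[      -12        18 ]
[      -18        18 ]

Scalar multiplication is elementwise: (3M)[i][j] = 3 * M[i][j].
  (3M)[0][0] = 3 * (-4) = -12
  (3M)[0][1] = 3 * (6) = 18
  (3M)[1][0] = 3 * (-6) = -18
  (3M)[1][1] = 3 * (6) = 18
3M =
[      -12        18 ]
[      -18        18 ]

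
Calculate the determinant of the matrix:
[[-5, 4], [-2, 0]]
8

For a 2×2 matrix [[a, b], [c, d]], det = ad - bc
det = (-5)(0) - (4)(-2) = 0 - -8 = 8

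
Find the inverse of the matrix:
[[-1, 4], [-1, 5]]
[[-5, 4], [-1, 1]]

For [[a,b],[c,d]], inverse = (1/det)·[[d,-b],[-c,a]]
det = -1·5 - 4·-1 = -1
Inverse = (1/-1)·[[5, -4], [1, -1]]
        = [[-5, 4], [-1, 1]]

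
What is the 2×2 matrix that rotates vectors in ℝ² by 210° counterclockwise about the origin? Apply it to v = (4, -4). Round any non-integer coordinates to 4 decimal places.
R = [[-√3/2, 1/2], [-1/2, -√3/2]]; R·v = (-5.4641, 1.4641)

A counterclockwise rotation by angle θ in ℝ² has matrix R(θ) = [[cos θ, -sin θ], [sin θ, cos θ]].
For θ = 210°: cos θ = -√3/2, sin θ = -1/2.
R(210°) = [[-√3/2, 1/2], [-1/2, -√3/2]].
R·v = [-√3/2·4 + (1/2)·-4, -1/2·4 + -√3/2·-4] = (-5.4641, 1.4641).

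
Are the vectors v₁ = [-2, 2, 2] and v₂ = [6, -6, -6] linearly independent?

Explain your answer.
No, linearly dependent (v₂ = -3·v₁)

Check whether there is a scalar k with v₂ = k·v₁.
Comparing components, k = -3 satisfies -3·[-2, 2, 2] = [6, -6, -6].
Since v₂ is a scalar multiple of v₁, the two vectors are linearly dependent.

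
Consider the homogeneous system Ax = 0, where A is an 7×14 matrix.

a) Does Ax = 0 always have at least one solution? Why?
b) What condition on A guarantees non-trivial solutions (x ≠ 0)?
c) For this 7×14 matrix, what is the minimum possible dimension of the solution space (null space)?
a) Yes, x = 0 is always a solution. b) When A has linearly dependent columns (rank < n). c) Minimum nullity = 7.

a) x = 0 satisfies A·0 = 0, so the zero vector is always a solution.
b) Non-trivial solutions exist iff the columns of A are linearly dependent, equivalently rank(A) < n (the number of columns).
c) By rank-nullity, rank(A) + nullity(A) = n = 14. Since A has only 7 rows, rank(A) ≤ 7, so nullity(A) ≥ 14 - 7 = 7.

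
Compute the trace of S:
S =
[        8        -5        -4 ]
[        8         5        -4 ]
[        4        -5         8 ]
tr(S) = 8 + 5 + 8 = 21

The trace of a square matrix is the sum of its diagonal entries.
Diagonal entries of S: S[0][0] = 8, S[1][1] = 5, S[2][2] = 8.
tr(S) = 8 + 5 + 8 = 21.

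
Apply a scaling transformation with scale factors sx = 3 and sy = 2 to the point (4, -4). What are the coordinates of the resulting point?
(12, -8)

Scaling matrix:
[[3, 0], [0, 2]]
Result: (4 × 3, -4 × 2) = (12, -8)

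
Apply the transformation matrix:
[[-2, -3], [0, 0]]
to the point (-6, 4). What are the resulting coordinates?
(0, 0)

Matrix multiplication:
[[-2, -3], [0, 0]] × [-6, 4]ᵀ
= [-2×-6 + -3×4, 0×-6 + 0×4]ᵀ
= [0.0000, 0.0000]ᵀ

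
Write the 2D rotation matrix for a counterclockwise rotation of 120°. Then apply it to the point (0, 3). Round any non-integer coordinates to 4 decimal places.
R = [[-1/2, -√3/2], [√3/2, -1/2]]; R·(0, 3) = (-2.5981, -1.5000)

Rotation matrix formula: R(θ) = [[cos θ, -sin θ], [sin θ, cos θ]]
For θ = 120°:
cos(120°) = -1/2
sin(120°) = √3/2
R = [[-1/2, -√3/2], [√3/2, -1/2]]
Apply to (0, 3): [-1/2·0 + (-√3/2)·3, √3/2·0 + -1/2·3] = (-2.5981, -1.5000)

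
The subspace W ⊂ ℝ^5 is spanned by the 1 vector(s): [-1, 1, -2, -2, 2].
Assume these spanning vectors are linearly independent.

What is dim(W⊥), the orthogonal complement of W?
dim(W⊥) = 4

For any subspace W of ℝ^n, dim(W) + dim(W⊥) = n (the whole-space dimension).
Here the given 1 vectors are linearly independent, so dim(W) = 1.
Thus dim(W⊥) = n - dim(W) = 5 - 1 = 4.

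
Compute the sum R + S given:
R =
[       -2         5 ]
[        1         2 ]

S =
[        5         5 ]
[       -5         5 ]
R + S =
[        3        10 ]
[       -4         7 ]

Matrix addition is elementwise: (R+S)[i][j] = R[i][j] + S[i][j].
  (R+S)[0][0] = (-2) + (5) = 3
  (R+S)[0][1] = (5) + (5) = 10
  (R+S)[1][0] = (1) + (-5) = -4
  (R+S)[1][1] = (2) + (5) = 7
R + S =
[        3        10 ]
[       -4         7 ]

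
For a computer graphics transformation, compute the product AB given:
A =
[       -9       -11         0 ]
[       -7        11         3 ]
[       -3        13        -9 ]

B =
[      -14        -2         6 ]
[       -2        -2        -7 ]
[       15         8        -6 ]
AB =
[      148        40        23 ]
[      121        16      -137 ]
[     -119       -92       -55 ]

Matrix multiplication: (AB)[i][j] = sum over k of A[i][k] * B[k][j].
  (AB)[0][0] = (-9)*(-14) + (-11)*(-2) + (0)*(15) = 148
  (AB)[0][1] = (-9)*(-2) + (-11)*(-2) + (0)*(8) = 40
  (AB)[0][2] = (-9)*(6) + (-11)*(-7) + (0)*(-6) = 23
  (AB)[1][0] = (-7)*(-14) + (11)*(-2) + (3)*(15) = 121
  (AB)[1][1] = (-7)*(-2) + (11)*(-2) + (3)*(8) = 16
  (AB)[1][2] = (-7)*(6) + (11)*(-7) + (3)*(-6) = -137
  (AB)[2][0] = (-3)*(-14) + (13)*(-2) + (-9)*(15) = -119
  (AB)[2][1] = (-3)*(-2) + (13)*(-2) + (-9)*(8) = -92
  (AB)[2][2] = (-3)*(6) + (13)*(-7) + (-9)*(-6) = -55
AB =
[      148        40        23 ]
[      121        16      -137 ]
[     -119       -92       -55 ]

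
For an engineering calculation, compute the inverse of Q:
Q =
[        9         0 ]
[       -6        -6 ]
det(Q) = -54
Q⁻¹ =
[      1/9         0 ]
[     -1/9      -1/6 ]

For a 2×2 matrix Q = [[a, b], [c, d]] with det(Q) ≠ 0, Q⁻¹ = (1/det(Q)) * [[d, -b], [-c, a]].
det(Q) = (9)*(-6) - (0)*(-6) = -54 - 0 = -54.
Q⁻¹ = (1/-54) * [[-6, 0], [6, 9]].
Dividing each entry by -54 and reducing:
Q⁻¹ =
[      1/9         0 ]
[     -1/9      -1/6 ]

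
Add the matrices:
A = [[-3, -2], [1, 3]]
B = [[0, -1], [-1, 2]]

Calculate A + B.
[[-3, -3], [0, 5]]

Add corresponding elements:
(-3)+(0)=-3
(-2)+(-1)=-3
(1)+(-1)=0
(3)+(2)=5
A + B = [[-3, -3], [0, 5]]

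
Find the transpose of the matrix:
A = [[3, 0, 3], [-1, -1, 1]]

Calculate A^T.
[[3, -1], [0, -1], [3, 1]]

The transpose sends entry (i,j) to (j,i); rows become columns.
Row 0 of A: [3, 0, 3] -> column 0 of A^T.
Row 1 of A: [-1, -1, 1] -> column 1 of A^T.
A^T = [[3, -1], [0, -1], [3, 1]]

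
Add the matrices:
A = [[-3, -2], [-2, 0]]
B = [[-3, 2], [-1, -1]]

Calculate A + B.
[[-6, 0], [-3, -1]]

Add corresponding elements:
(-3)+(-3)=-6
(-2)+(2)=0
(-2)+(-1)=-3
(0)+(-1)=-1
A + B = [[-6, 0], [-3, -1]]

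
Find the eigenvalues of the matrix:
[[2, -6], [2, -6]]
λ = -4 and λ = 0

Characteristic equation: det(A - λI) = 0
λ² - (trace)λ + (det) = 0
λ² - (-4)λ + (0) = 0
λ² + 4λ + 0 = 0
Solving: λ = -4, 0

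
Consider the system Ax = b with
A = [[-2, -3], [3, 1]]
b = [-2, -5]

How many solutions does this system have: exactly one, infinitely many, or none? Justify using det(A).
Exactly one solution

Compute det(A) = (-2)*(1) - (-3)*(3) = 7.
Because det(A) ≠ 0, A is invertible and Ax = b has a unique solution for every b (here x = A⁻¹ b).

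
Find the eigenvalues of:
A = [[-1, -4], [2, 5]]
λ = 1, 3

Solve det(A - λI) = 0. For a 2×2 matrix this is λ² - (trace)λ + det = 0.
trace(A) = -1 + 5 = 4.
det(A) = (-1)*(5) - (-4)*(2) = -5 + 8 = 3.
Characteristic equation: λ² - (4)λ + (3) = 0.
Discriminant: (4)² - 4*(3) = 16 - 12 = 4.
Roots: λ = (4 ± √4) / 2 = 1, 3.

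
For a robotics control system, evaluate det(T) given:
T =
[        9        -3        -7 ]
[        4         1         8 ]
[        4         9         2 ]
det(T) = -926

Expand along row 0 (cofactor expansion): det(T) = a*(e*i - f*h) - b*(d*i - f*g) + c*(d*h - e*g), where the 3×3 is [[a, b, c], [d, e, f], [g, h, i]].
Minor M_00 = (1)*(2) - (8)*(9) = 2 - 72 = -70.
Minor M_01 = (4)*(2) - (8)*(4) = 8 - 32 = -24.
Minor M_02 = (4)*(9) - (1)*(4) = 36 - 4 = 32.
det(T) = (9)*(-70) - (-3)*(-24) + (-7)*(32) = -630 - 72 - 224 = -926.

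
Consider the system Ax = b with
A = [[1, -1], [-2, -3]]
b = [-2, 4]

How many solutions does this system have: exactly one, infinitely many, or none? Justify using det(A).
Exactly one solution

Compute det(A) = (1)*(-3) - (-1)*(-2) = -5.
Because det(A) ≠ 0, A is invertible and Ax = b has a unique solution for every b (here x = A⁻¹ b).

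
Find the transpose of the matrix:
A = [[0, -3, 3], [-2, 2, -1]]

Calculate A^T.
[[0, -2], [-3, 2], [3, -1]]

The transpose sends entry (i,j) to (j,i); rows become columns.
Row 0 of A: [0, -3, 3] -> column 0 of A^T.
Row 1 of A: [-2, 2, -1] -> column 1 of A^T.
A^T = [[0, -2], [-3, 2], [3, -1]]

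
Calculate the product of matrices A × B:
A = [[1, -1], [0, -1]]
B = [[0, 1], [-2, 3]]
[[2, -2], [2, -3]]

Matrix multiplication:
C[0][0] = 1×0 + -1×-2 = 2
C[0][1] = 1×1 + -1×3 = -2
C[1][0] = 0×0 + -1×-2 = 2
C[1][1] = 0×1 + -1×3 = -3
Result: [[2, -2], [2, -3]]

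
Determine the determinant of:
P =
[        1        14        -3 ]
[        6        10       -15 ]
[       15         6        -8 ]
det(P) = -2126

Expand along row 0 (cofactor expansion): det(P) = a*(e*i - f*h) - b*(d*i - f*g) + c*(d*h - e*g), where the 3×3 is [[a, b, c], [d, e, f], [g, h, i]].
Minor M_00 = (10)*(-8) - (-15)*(6) = -80 + 90 = 10.
Minor M_01 = (6)*(-8) - (-15)*(15) = -48 + 225 = 177.
Minor M_02 = (6)*(6) - (10)*(15) = 36 - 150 = -114.
det(P) = (1)*(10) - (14)*(177) + (-3)*(-114) = 10 - 2478 + 342 = -2126.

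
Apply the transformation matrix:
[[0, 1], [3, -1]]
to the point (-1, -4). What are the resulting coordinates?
(-4, 1)

Matrix multiplication:
[[0, 1], [3, -1]] × [-1, -4]ᵀ
= [0×-1 + 1×-4, 3×-1 + -1×-4]ᵀ
= [-4.0000, 1.0000]ᵀ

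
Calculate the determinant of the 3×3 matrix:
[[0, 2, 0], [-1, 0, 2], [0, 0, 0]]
0

Expansion along first row:
det = 0·det([[0,2],[0,0]]) - 2·det([[-1,2],[0,0]]) + 0·det([[-1,0],[0,0]])
    = 0·(0·0 - 2·0) - 2·(-1·0 - 2·0) + 0·(-1·0 - 0·0)
    = 0·0 - 2·0 + 0·0
    = 0 + 0 + 0 = 0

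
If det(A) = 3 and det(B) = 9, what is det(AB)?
27

Use the multiplicative property of determinants: det(AB) = det(A)*det(B).
det(AB) = (3)*(9) = 27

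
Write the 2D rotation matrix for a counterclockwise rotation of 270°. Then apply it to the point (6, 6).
R = [[0, 1], [-1, 0]]; R·(6, 6) = (6, -6)

Rotation matrix formula: R(θ) = [[cos θ, -sin θ], [sin θ, cos θ]]
For θ = 270°:
cos(270°) = 0
sin(270°) = -1
R = [[0, 1], [-1, 0]]
Apply to (6, 6): [0·6 + (1)·6, -1·6 + 0·6] = (6, -6)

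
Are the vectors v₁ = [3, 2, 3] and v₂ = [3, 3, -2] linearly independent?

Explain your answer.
Yes, linearly independent

Two vectors are linearly dependent iff one is a scalar multiple of the other.
No single scalar k satisfies v₂ = k·v₁ (the ratios of corresponding entries disagree), so v₁ and v₂ are linearly independent.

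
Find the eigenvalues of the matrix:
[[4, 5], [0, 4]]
λ = 4 and λ = 4

Characteristic equation: det(A - λI) = 0
λ² - (trace)λ + (det) = 0
λ² - (8)λ + (16) = 0
λ² - 8λ + 16 = 0
Solving: λ = 4, 4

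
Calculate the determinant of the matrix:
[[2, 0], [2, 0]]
0

For a 2×2 matrix [[a, b], [c, d]], det = ad - bc
det = (2)(0) - (0)(2) = 0 - 0 = 0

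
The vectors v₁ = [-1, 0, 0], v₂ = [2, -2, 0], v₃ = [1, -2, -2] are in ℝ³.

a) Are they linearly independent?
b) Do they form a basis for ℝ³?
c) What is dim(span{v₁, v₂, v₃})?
Yes independent, yes basis, dim = 3

Stack v₁, v₂, v₃ as rows of a 3×3 matrix.
[[-1, 0, 0]; [2, -2, 0]; [1, -2, -2]] is already lower triangular with nonzero diagonal entries (-1, -2, -2), so its determinant is the product of the diagonal entries, det = (-1)·(-2)·(-2) = -4 ≠ 0, and the rows are linearly independent.
Three linearly independent vectors in ℝ³ form a basis for ℝ³, so dim(span{v₁,v₂,v₃}) = 3.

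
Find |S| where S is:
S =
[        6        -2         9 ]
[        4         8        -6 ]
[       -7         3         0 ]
det(S) = 636

Expand along row 0 (cofactor expansion): det(S) = a*(e*i - f*h) - b*(d*i - f*g) + c*(d*h - e*g), where the 3×3 is [[a, b, c], [d, e, f], [g, h, i]].
Minor M_00 = (8)*(0) - (-6)*(3) = 0 + 18 = 18.
Minor M_01 = (4)*(0) - (-6)*(-7) = 0 - 42 = -42.
Minor M_02 = (4)*(3) - (8)*(-7) = 12 + 56 = 68.
det(S) = (6)*(18) - (-2)*(-42) + (9)*(68) = 108 - 84 + 612 = 636.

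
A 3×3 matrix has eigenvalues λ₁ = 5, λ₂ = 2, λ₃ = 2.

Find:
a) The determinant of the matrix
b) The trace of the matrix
det = 20, trace = 9

Two standard eigenvalue identities:
- det(A) equals the product of the eigenvalues (counted with multiplicity).
- trace(A) equals the sum of the eigenvalues.
det(A) = (5)*(2)*(2) = 20.
trace(A) = 5 + 2 + 2 = 9.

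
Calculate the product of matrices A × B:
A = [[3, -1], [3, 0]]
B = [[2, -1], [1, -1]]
[[5, -2], [6, -3]]

Matrix multiplication:
C[0][0] = 3×2 + -1×1 = 5
C[0][1] = 3×-1 + -1×-1 = -2
C[1][0] = 3×2 + 0×1 = 6
C[1][1] = 3×-1 + 0×-1 = -3
Result: [[5, -2], [6, -3]]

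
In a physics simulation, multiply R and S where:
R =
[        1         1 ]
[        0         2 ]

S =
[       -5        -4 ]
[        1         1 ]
RS =
[       -4        -3 ]
[        2         2 ]

Matrix multiplication: (RS)[i][j] = sum over k of R[i][k] * S[k][j].
  (RS)[0][0] = (1)*(-5) + (1)*(1) = -4
  (RS)[0][1] = (1)*(-4) + (1)*(1) = -3
  (RS)[1][0] = (0)*(-5) + (2)*(1) = 2
  (RS)[1][1] = (0)*(-4) + (2)*(1) = 2
RS =
[       -4        -3 ]
[        2         2 ]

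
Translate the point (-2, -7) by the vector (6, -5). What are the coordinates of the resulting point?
(4, -12)

Translation by (6, -5):
x' = -2 + 6 = 4
y' = -7 + -5 = -12
Homogeneous matrix: [[1, 0, 6], [0, 1, -5], [0, 0, 1]]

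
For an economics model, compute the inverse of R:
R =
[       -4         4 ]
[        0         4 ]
det(R) = -16
R⁻¹ =
[     -1/4       1/4 ]
[        0       1/4 ]

For a 2×2 matrix R = [[a, b], [c, d]] with det(R) ≠ 0, R⁻¹ = (1/det(R)) * [[d, -b], [-c, a]].
det(R) = (-4)*(4) - (4)*(0) = -16 - 0 = -16.
R⁻¹ = (1/-16) * [[4, -4], [0, -4]].
Dividing each entry by -16 and reducing:
R⁻¹ =
[     -1/4       1/4 ]
[        0       1/4 ]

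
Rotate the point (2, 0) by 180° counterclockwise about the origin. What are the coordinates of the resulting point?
(-2, 0)

Rotation matrix R(θ) = [[cos θ, -sin θ], [sin θ, cos θ]]; for θ = 180°:
R = [[-1, 0], [0, -1]]
Result: R × [2, 0]ᵀ = [-1·2 + (0)·0, 0·2 + (-1)·0]ᵀ = (-2, 0)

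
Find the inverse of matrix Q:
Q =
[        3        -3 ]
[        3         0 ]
det(Q) = 9
Q⁻¹ =
[        0       1/3 ]
[     -1/3       1/3 ]

For a 2×2 matrix Q = [[a, b], [c, d]] with det(Q) ≠ 0, Q⁻¹ = (1/det(Q)) * [[d, -b], [-c, a]].
det(Q) = (3)*(0) - (-3)*(3) = 0 + 9 = 9.
Q⁻¹ = (1/9) * [[0, 3], [-3, 3]].
Dividing each entry by 9 and reducing:
Q⁻¹ =
[        0       1/3 ]
[     -1/3       1/3 ]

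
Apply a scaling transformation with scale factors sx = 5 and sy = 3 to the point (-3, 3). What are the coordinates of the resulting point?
(-15, 9)

Scaling matrix:
[[5, 0], [0, 3]]
Result: (-3 × 5, 3 × 3) = (-15, 9)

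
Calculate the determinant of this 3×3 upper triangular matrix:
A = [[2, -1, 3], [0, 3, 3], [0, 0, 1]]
6

The determinant of a triangular matrix is the product of its diagonal entries (the off-diagonal entries above the diagonal do not affect it).
det(A) = (2) * (3) * (1) = 6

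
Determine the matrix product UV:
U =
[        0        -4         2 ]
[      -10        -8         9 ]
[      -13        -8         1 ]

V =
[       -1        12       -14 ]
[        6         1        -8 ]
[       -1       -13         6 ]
UV =
[      -26       -30        44 ]
[      -47      -245       258 ]
[      -36      -177       252 ]

Matrix multiplication: (UV)[i][j] = sum over k of U[i][k] * V[k][j].
  (UV)[0][0] = (0)*(-1) + (-4)*(6) + (2)*(-1) = -26
  (UV)[0][1] = (0)*(12) + (-4)*(1) + (2)*(-13) = -30
  (UV)[0][2] = (0)*(-14) + (-4)*(-8) + (2)*(6) = 44
  (UV)[1][0] = (-10)*(-1) + (-8)*(6) + (9)*(-1) = -47
  (UV)[1][1] = (-10)*(12) + (-8)*(1) + (9)*(-13) = -245
  (UV)[1][2] = (-10)*(-14) + (-8)*(-8) + (9)*(6) = 258
  (UV)[2][0] = (-13)*(-1) + (-8)*(6) + (1)*(-1) = -36
  (UV)[2][1] = (-13)*(12) + (-8)*(1) + (1)*(-13) = -177
  (UV)[2][2] = (-13)*(-14) + (-8)*(-8) + (1)*(6) = 252
UV =
[      -26       -30        44 ]
[      -47      -245       258 ]
[      -36      -177       252 ]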